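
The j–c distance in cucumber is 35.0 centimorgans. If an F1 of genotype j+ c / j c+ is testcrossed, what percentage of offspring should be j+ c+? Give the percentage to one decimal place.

17.5%

A map distance of 35.0 centimorgans corresponds to a recombination frequency of 0.350.
The F1 is j+ c / j c+, so j+ c+ is a recombinant gamete class with expected frequency r/2 = 0.350/2 = 0.1750.
That is 0.1750 = 17.5% of the progeny.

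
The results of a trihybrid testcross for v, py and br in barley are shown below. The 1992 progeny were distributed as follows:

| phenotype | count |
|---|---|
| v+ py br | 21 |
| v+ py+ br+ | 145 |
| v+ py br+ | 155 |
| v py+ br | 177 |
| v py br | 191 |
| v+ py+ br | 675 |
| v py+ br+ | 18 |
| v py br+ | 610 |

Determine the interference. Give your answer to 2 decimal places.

0.44

The two most frequent reciprocal classes, v+ py+ br and v py br+, are the parental types, so the F1 was v+ py+ br / v py br+.
The two rarest classes, v+ py br and v py+ br+, are the double crossovers. Comparing them with the parentals, only the py allele has switched, so py is the middle locus and the order is v – py – br.
v–py: (332 + 39)/1992 = 0.1862; py–br: (336 + 39)/1992 = 0.1883.
Expected DCO frequency = 0.1862 × 0.1883 ≈ 0.03506; observed = 39/1992 ≈ 0.01958.
Coefficient of coincidence = 0.01958/0.03506 ≈ 0.56; interference = 1 − 0.56 = 0.44.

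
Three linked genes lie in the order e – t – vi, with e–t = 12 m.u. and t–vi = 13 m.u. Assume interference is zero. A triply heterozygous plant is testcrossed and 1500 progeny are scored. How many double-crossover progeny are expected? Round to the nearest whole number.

Map distances give recombination frequencies of 0.120 and 0.130 for the two intervals.
With no interference, expected double-crossover frequency = 0.120 × 0.130 = 0.01560.
Expected number = 0.01560 × 1500 = 23.40 ≈ 23.

23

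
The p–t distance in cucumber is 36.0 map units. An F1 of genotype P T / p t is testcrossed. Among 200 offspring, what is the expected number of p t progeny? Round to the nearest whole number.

64

A map distance of 36.0 map units corresponds to a recombination frequency of 0.360.
The F1 is P T / p t, so p t is a parental gamete class with expected frequency (1 − r)/2 = 0.640/2 = 0.3200.
Expected number = 0.3200 × 200 = 64.00 ≈ 64.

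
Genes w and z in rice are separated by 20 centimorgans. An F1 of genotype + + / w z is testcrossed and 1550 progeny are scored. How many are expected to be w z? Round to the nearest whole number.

620

A map distance of 20 centimorgans corresponds to a recombination frequency of 0.200.
The F1 is + + / w z, so w z is a parental gamete class with expected frequency (1 − r)/2 = 0.800/2 = 0.4000.
Expected number = 0.4000 × 1550 = 620.00 ≈ 620.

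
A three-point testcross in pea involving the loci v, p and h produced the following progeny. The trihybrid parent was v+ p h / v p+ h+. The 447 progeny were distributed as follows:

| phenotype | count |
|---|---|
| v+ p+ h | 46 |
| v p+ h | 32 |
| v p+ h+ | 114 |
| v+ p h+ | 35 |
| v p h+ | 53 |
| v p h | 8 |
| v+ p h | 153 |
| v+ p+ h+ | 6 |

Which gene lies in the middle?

The two rarest classes, v p h and v+ p+ h+, are the double crossovers. Comparing them with the parentals, only the v allele has switched, so v is the middle locus and the order is p – v – h.

v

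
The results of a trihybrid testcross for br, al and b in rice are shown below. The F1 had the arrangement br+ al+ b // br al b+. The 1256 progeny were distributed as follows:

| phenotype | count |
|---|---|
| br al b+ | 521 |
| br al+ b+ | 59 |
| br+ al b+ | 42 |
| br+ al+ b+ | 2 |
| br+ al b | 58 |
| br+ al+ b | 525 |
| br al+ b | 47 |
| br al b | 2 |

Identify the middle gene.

b

The two rarest classes, br+ al+ b+ and br al b, are the double crossovers. Comparing them with the parentals, only the b allele has switched, so b is the middle locus and the order is br – b – al.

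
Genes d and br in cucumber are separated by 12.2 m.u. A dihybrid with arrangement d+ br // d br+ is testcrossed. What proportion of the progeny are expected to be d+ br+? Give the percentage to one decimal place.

A map distance of 12.2 m.u. corresponds to a recombination frequency of 0.122.
The F1 is d+ br / d br+, so d+ br+ is a recombinant gamete class with expected frequency r/2 = 0.122/2 = 0.0610.
That is 0.0610 = 6.1% of the progeny.

6.1%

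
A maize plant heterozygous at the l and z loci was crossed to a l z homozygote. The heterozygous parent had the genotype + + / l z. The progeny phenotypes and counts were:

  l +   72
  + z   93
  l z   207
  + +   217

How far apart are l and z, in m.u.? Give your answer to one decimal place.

28.0 m.u.

The recombinant classes are + z and l +: 93 + 72 = 165.
Recombination frequency = 165/589 = 0.2801 ≈ 28.0%, i.e. 28.0 m.u.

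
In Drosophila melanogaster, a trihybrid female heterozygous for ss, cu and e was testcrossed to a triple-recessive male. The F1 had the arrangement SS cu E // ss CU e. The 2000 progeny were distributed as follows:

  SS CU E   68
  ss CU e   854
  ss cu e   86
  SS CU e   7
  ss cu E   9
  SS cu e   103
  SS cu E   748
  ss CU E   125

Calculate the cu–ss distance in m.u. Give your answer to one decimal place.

8.5 m.u.

The two rarest classes, ss cu E and SS CU e, are the double crossovers. Comparing them with the parentals, only the ss allele has switched, so ss is the middle locus and the order is cu – ss – e.
Crossovers in the cu–ss interval produce the single-crossover classes SS CU E and ss cu e (68 + 86 = 154) plus the double crossovers (16).
RF(cu–ss) = (154 + 16) / 2000 = 170/2000 = 0.0850 → 8.5 m.u.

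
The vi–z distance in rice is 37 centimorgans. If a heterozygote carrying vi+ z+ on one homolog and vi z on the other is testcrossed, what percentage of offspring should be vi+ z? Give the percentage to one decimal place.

A map distance of 37 centimorgans corresponds to a recombination frequency of 0.370.
The F1 is vi+ z+ / vi z, so vi+ z is a recombinant gamete class with expected frequency r/2 = 0.370/2 = 0.1850.
That is 0.1850 = 18.5% of the progeny.

18.5%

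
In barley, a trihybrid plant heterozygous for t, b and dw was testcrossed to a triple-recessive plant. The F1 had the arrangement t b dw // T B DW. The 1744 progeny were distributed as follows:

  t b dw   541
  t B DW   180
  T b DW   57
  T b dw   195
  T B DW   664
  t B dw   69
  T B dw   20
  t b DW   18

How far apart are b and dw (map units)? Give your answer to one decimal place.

9.4 map units

The two rarest classes, t b DW and T B dw, are the double crossovers. Comparing them with the parentals, only the dw allele has switched, so dw is the middle locus and the order is t – dw – b.
Crossovers in the dw–b interval produce the single-crossover classes t B dw and T b DW (69 + 57 = 126) plus the double crossovers (38).
RF(dw–b) = (126 + 38) / 1744 = 164/1744 = 0.0940 → 9.4 map units.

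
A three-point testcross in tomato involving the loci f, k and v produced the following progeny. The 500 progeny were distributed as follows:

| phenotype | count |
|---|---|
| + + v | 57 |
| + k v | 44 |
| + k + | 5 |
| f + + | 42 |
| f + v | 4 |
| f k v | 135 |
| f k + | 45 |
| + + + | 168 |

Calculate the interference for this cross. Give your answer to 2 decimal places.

The two most frequent reciprocal classes, + + + and f k v, are the parental types, so the F1 was + + + / f k v.
The two rarest classes, + k + and f + v, are the double crossovers. Comparing them with the parentals, only the k allele has switched, so k is the middle locus and the order is f – k – v.
f–k: (86 + 9)/500 = 0.1900; k–v: (102 + 9)/500 = 0.2220.
Expected DCO frequency = 0.1900 × 0.2220 ≈ 0.04218; observed = 9/500 ≈ 0.01800.
Coefficient of coincidence = 0.01800/0.04218 ≈ 0.43; interference = 1 − 0.43 = 0.57.

0.57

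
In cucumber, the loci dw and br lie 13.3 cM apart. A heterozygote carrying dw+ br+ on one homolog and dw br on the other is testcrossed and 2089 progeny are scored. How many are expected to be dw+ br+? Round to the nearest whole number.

906

A map distance of 13.3 cM corresponds to a recombination frequency of 0.133.
The F1 is dw+ br+ / dw br, so dw+ br+ is a parental gamete class with expected frequency (1 − r)/2 = 0.867/2 = 0.4335.
Expected number = 0.4335 × 2089 = 905.58 ≈ 906.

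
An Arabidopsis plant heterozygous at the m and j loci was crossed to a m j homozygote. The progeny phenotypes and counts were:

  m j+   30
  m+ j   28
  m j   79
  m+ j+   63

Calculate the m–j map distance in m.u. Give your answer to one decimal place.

29.0 m.u.

The two most frequent classes, m+ j+ (63) and m j (79), are the parental types, so the F1 was m+ j+ / m j.
The recombinant classes are m+ j and m j+: 28 + 30 = 58.
Recombination frequency = 58/200 = 0.2900 ≈ 29.0%, i.e. 29.0 m.u.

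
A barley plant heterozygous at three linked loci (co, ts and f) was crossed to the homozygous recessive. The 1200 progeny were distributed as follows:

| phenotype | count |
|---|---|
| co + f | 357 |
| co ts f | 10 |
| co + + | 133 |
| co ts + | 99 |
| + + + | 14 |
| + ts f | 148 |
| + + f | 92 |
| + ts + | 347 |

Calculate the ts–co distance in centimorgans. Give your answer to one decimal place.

The two most frequent reciprocal classes, co + f and + ts +, are the parental types, so the F1 was co + f / + ts +.
The two rarest classes, co ts f and + + +, are the double crossovers. Comparing them with the parentals, only the ts allele has switched, so ts is the middle locus and the order is f – ts – co.
Crossovers in the ts–co interval produce the single-crossover classes + + f and co ts + (92 + 99 = 191) plus the double crossovers (24).
RF(ts–co) = (191 + 24) / 1200 = 215/1200 = 0.1792 → 17.9 centimorgans.

17.9 centimorgans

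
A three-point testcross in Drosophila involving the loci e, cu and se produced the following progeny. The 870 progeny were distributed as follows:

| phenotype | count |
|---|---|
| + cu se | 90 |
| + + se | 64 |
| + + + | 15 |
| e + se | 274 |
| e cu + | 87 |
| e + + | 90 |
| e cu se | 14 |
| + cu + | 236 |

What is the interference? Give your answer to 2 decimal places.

0.33

The two most frequent reciprocal classes, + cu + and e + se, are the parental types, so the F1 was + cu + / e + se.
The two rarest classes, + + + and e cu se, are the double crossovers. Comparing them with the parentals, only the cu allele has switched, so cu is the middle locus and the order is e – cu – se.
e–cu: (151 + 29)/870 = 0.2069; cu–se: (180 + 29)/870 = 0.2402.
Expected DCO frequency = 0.2069 × 0.2402 ≈ 0.04970; observed = 29/870 ≈ 0.03333.
Coefficient of coincidence = 0.03333/0.04970 ≈ 0.67; interference = 1 − 0.67 = 0.33.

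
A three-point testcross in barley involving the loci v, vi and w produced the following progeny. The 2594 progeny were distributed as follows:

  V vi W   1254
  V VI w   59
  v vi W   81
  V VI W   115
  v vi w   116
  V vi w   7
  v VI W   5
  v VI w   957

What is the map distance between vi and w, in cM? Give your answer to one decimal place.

9.4 cM

The two most frequent reciprocal classes, V vi W and v VI w, are the parental types, so the F1 was V vi W / v VI w.
The two rarest classes, V vi w and v VI W, are the double crossovers. Comparing them with the parentals, only the w allele has switched, so w is the middle locus and the order is vi – w – v.
Crossovers in the vi–w interval produce the single-crossover classes V VI W and v vi w (115 + 116 = 231) plus the double crossovers (12).
RF(vi–w) = (231 + 12) / 2594 = 243/2594 = 0.0937 → 9.4 cM.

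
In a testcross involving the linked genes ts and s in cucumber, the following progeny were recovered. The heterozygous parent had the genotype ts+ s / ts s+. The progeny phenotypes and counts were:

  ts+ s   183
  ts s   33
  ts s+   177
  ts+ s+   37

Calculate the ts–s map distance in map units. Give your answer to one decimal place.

The recombinant classes are ts+ s+ and ts s: 37 + 33 = 70.
Recombination frequency = 70/430 = 0.1628 ≈ 16.3%, i.e. 16.3 map units.

16.3 map units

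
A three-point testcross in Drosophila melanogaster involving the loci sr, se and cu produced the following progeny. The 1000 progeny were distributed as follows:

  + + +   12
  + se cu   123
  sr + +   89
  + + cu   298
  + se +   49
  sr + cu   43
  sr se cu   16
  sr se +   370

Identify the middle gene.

cu

The two most frequent reciprocal classes, + + cu and sr se +, are the parental types, so the F1 was + + cu / sr se +.
The two rarest classes, + + + and sr se cu, are the double crossovers. Comparing them with the parentals, only the cu allele has switched, so cu is the middle locus and the order is se – cu – sr.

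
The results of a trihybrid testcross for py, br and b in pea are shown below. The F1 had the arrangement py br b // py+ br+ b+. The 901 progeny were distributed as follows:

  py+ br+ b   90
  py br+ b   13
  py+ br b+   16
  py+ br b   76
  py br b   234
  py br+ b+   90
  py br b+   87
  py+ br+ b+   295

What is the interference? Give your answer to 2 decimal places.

0.35

The two rarest classes, py br+ b and py+ br b+, are the double crossovers. Comparing them with the parentals, only the br allele has switched, so br is the middle locus and the order is py – br – b.
py–br: (166 + 29)/901 = 0.2164; br–b: (177 + 29)/901 = 0.2286.
Expected DCO frequency = 0.2164 × 0.2286 ≈ 0.04947; observed = 29/901 ≈ 0.03219.
Coefficient of coincidence = 0.03219/0.04947 ≈ 0.65; interference = 1 − 0.65 = 0.35.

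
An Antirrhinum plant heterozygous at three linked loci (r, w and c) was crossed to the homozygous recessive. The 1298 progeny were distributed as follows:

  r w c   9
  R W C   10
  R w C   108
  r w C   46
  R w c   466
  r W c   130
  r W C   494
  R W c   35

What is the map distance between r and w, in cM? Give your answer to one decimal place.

The two most frequent reciprocal classes, r W C and R w c, are the parental types, so the F1 was r W C / R w c.
The two rarest classes, R W C and r w c, are the double crossovers. Comparing them with the parentals, only the r allele has switched, so r is the middle locus and the order is c – r – w.
Crossovers in the r–w interval produce the single-crossover classes r w C and R W c (46 + 35 = 81) plus the double crossovers (19).
RF(r–w) = (81 + 19) / 1298 = 100/1298 = 0.0770 → 7.7 cM.

7.7 cM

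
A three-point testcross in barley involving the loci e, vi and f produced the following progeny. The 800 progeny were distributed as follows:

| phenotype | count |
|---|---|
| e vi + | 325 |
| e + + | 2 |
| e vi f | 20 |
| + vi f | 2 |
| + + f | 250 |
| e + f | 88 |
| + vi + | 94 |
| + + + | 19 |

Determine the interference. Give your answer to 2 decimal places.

0.60

The two most frequent reciprocal classes, + + f and e vi +, are the parental types, so the F1 was + + f / e vi +.
The two rarest classes, + vi f and e + +, are the double crossovers. Comparing them with the parentals, only the vi allele has switched, so vi is the middle locus and the order is e – vi – f.
e–vi: (182 + 4)/800 = 0.2325; vi–f: (39 + 4)/800 = 0.0537.
Expected DCO frequency = 0.2325 × 0.0537 ≈ 0.01249; observed = 4/800 ≈ 0.00500.
Coefficient of coincidence = 0.00500/0.01249 ≈ 0.40; interference = 1 − 0.40 = 0.60.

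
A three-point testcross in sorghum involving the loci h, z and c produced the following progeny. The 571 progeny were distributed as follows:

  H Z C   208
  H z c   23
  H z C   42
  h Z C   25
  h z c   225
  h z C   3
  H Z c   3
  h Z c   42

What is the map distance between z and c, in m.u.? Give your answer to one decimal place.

The two most frequent reciprocal classes, H Z C and h z c, are the parental types, so the F1 was H Z C / h z c.
The two rarest classes, H Z c and h z C, are the double crossovers. Comparing them with the parentals, only the c allele has switched, so c is the middle locus and the order is z – c – h.
Crossovers in the z–c interval produce the single-crossover classes H z C and h Z c (42 + 42 = 84) plus the double crossovers (6).
RF(z–c) = (84 + 6) / 571 = 90/571 = 0.1576 → 15.8 m.u.

15.8 m.u.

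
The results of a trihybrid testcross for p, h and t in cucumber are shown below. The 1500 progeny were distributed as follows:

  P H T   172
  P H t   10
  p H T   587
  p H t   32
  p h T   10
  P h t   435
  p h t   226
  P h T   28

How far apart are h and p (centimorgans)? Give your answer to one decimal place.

The two most frequent reciprocal classes, P h t and p H T, are the parental types, so the F1 was P h t / p H T.
The two rarest classes, P H t and p h T, are the double crossovers. Comparing them with the parentals, only the h allele has switched, so h is the middle locus and the order is p – h – t.
Crossovers in the p–h interval produce the single-crossover classes p h t and P H T (226 + 172 = 398) plus the double crossovers (20).
RF(p–h) = (398 + 20) / 1500 = 418/1500 = 0.2787 → 27.9 centimorgans.

27.9 centimorgans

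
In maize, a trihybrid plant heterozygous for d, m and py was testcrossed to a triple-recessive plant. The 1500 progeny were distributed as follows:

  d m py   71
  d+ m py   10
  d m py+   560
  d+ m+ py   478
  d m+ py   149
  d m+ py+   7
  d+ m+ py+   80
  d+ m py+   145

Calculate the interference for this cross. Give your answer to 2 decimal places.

0.51

The two most frequent reciprocal classes, d m py+ and d+ m+ py, are the parental types, so the F1 was d m py+ / d+ m+ py.
The two rarest classes, d m+ py+ and d+ m py, are the double crossovers. Comparing them with the parentals, only the m allele has switched, so m is the middle locus and the order is d – m – py.
d–m: (294 + 17)/1500 = 0.2073; m–py: (151 + 17)/1500 = 0.1120.
Expected DCO frequency = 0.2073 × 0.1120 ≈ 0.02322; observed = 17/1500 ≈ 0.01133.
Coefficient of coincidence = 0.01133/0.02322 ≈ 0.49; interference = 1 − 0.49 = 0.51.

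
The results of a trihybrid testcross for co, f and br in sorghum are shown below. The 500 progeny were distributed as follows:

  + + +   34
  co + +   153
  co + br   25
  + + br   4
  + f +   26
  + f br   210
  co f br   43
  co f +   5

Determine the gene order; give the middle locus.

f

The two most frequent reciprocal classes, co + + and + f br, are the parental types, so the F1 was co + + / + f br.
The two rarest classes, co f + and + + br, are the double crossovers. Comparing them with the parentals, only the f allele has switched, so f is the middle locus and the order is co – f – br.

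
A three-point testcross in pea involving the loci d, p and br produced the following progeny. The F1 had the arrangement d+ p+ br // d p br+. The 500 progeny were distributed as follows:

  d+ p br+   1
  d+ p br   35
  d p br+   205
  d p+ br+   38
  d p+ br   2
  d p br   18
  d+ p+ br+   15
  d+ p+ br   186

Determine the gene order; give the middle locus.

The two rarest classes, d p+ br and d+ p br+, are the double crossovers. Comparing them with the parentals, only the d allele has switched, so d is the middle locus and the order is br – d – p.

d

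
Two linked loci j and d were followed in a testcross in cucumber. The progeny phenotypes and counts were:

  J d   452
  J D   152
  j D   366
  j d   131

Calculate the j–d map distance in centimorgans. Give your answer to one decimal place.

The two most frequent classes, J d (452) and j D (366), are the parental types, so the F1 was J d / j D.
The recombinant classes are J D and j d: 152 + 131 = 283.
Recombination frequency = 283/1101 = 0.2570 ≈ 25.7%, i.e. 25.7 centimorgans.

25.7 centimorgans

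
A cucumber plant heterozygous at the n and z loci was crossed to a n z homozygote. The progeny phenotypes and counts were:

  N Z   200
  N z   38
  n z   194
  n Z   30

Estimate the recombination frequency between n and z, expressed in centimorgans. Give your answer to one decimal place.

14.7 centimorgans

The two most frequent classes, N Z (200) and n z (194), are the parental types, so the F1 was N Z / n z.
The recombinant classes are N z and n Z: 38 + 30 = 68.
Recombination frequency = 68/462 = 0.1472 ≈ 14.7%, i.e. 14.7 centimorgans.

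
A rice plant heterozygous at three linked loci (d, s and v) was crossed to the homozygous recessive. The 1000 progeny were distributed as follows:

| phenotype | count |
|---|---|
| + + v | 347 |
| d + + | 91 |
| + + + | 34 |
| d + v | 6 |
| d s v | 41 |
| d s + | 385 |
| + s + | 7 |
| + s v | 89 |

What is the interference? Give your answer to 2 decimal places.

0.23

The two most frequent reciprocal classes, d s + and + + v, are the parental types, so the F1 was d s + / + + v.
The two rarest classes, + s + and d + v, are the double crossovers. Comparing them with the parentals, only the d allele has switched, so d is the middle locus and the order is v – d – s.
v–d: (75 + 13)/1000 = 0.0880; d–s: (180 + 13)/1000 = 0.1930.
Expected DCO frequency = 0.0880 × 0.1930 ≈ 0.01698; observed = 13/1000 ≈ 0.01300.
Coefficient of coincidence = 0.01300/0.01698 ≈ 0.77; interference = 1 − 0.77 = 0.23.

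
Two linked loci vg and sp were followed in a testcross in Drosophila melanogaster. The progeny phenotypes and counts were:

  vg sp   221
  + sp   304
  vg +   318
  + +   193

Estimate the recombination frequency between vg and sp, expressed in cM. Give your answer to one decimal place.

The two most frequent classes, + sp (304) and vg + (318), are the parental types, so the F1 was + sp / vg +.
The recombinant classes are + + and vg sp: 193 + 221 = 414.
Recombination frequency = 414/1036 = 0.3996 ≈ 40.0%, i.e. 40.0 cM.

40.0 cM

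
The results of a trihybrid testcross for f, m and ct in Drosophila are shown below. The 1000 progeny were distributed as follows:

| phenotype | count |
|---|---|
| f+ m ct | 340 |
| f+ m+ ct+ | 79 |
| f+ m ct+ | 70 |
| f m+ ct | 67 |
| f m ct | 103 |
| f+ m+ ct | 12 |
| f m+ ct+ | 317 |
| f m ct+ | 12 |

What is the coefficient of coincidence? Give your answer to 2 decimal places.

The two most frequent reciprocal classes, f+ m ct and f m+ ct+, are the parental types, so the F1 was f+ m ct / f m+ ct+.
The two rarest classes, f+ m+ ct and f m ct+, are the double crossovers. Comparing them with the parentals, only the m allele has switched, so m is the middle locus and the order is f – m – ct.
f–m: (182 + 24)/1000 = 0.2060; m–ct: (137 + 24)/1000 = 0.1610.
Expected DCO frequency = 0.2060 × 0.1610 ≈ 0.03317; observed = 24/1000 ≈ 0.02400.
Coefficient of coincidence = 0.02400/0.03317 ≈ 0.72.

0.72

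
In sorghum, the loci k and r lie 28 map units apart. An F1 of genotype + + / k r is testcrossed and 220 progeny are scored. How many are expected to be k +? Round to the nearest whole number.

31

A map distance of 28 map units corresponds to a recombination frequency of 0.280.
The F1 is + + / k r, so k + is a recombinant gamete class with expected frequency r/2 = 0.280/2 = 0.1400.
Expected number = 0.1400 × 220 = 30.80 ≈ 31.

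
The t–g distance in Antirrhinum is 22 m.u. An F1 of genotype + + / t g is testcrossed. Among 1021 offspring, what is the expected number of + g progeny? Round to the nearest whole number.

A map distance of 22 m.u. corresponds to a recombination frequency of 0.220.
The F1 is + + / t g, so + g is a recombinant gamete class with expected frequency r/2 = 0.220/2 = 0.1100.
Expected number = 0.1100 × 1021 = 112.31 ≈ 112.

112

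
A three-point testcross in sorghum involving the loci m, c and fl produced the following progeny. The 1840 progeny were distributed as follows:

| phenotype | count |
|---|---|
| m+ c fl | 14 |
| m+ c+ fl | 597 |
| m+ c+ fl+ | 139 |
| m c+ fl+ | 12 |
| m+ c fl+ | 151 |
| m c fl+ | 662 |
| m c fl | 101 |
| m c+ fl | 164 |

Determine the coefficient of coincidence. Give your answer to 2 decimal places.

The two most frequent reciprocal classes, m c fl+ and m+ c+ fl, are the parental types, so the F1 was m c fl+ / m+ c+ fl.
The two rarest classes, m c+ fl+ and m+ c fl, are the double crossovers. Comparing them with the parentals, only the c allele has switched, so c is the middle locus and the order is m – c – fl.
m–c: (315 + 26)/1840 = 0.1853; c–fl: (240 + 26)/1840 = 0.1446.
Expected DCO frequency = 0.1853 × 0.1446 ≈ 0.02679; observed = 26/1840 ≈ 0.01413.
Coefficient of coincidence = 0.01413/0.02679 ≈ 0.53.

0.53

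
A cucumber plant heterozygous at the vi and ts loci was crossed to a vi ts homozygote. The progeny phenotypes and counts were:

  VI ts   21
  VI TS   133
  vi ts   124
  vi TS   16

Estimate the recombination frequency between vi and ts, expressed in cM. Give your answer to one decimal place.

12.6 cM

The two most frequent classes, VI TS (133) and vi ts (124), are the parental types, so the F1 was VI TS / vi ts.
The recombinant classes are VI ts and vi TS: 21 + 16 = 37.
Recombination frequency = 37/294 = 0.1259 ≈ 12.6%, i.e. 12.6 cM.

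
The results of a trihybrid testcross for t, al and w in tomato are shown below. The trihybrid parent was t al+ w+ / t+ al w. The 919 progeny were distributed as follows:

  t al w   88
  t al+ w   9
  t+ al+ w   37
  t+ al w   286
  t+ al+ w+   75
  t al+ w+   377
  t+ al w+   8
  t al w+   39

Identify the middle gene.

w

The two rarest classes, t al+ w and t+ al w+, are the double crossovers. Comparing them with the parentals, only the w allele has switched, so w is the middle locus and the order is t – w – al.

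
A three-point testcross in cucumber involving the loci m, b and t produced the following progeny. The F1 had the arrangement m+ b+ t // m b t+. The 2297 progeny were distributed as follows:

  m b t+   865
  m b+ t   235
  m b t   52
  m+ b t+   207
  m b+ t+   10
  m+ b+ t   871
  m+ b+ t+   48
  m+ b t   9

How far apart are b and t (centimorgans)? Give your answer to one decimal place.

5.2 centimorgans

The two rarest classes, m+ b t and m b+ t+, are the double crossovers. Comparing them with the parentals, only the b allele has switched, so b is the middle locus and the order is m – b – t.
Crossovers in the b–t interval produce the single-crossover classes m+ b+ t+ and m b t (48 + 52 = 100) plus the double crossovers (19).
RF(b–t) = (100 + 19) / 2297 = 119/2297 = 0.0518 → 5.2 centimorgans.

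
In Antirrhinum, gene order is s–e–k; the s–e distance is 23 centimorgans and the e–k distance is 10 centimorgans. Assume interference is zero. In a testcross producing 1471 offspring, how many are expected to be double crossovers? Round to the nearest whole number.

Map distances give recombination frequencies of 0.230 and 0.100 for the two intervals.
With no interference, expected double-crossover frequency = 0.230 × 0.100 = 0.02300.
Expected number = 0.02300 × 1471 = 33.83 ≈ 34.

34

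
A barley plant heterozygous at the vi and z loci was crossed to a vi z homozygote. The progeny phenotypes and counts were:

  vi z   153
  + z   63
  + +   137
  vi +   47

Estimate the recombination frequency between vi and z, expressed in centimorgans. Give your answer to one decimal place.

The two most frequent classes, + + (137) and vi z (153), are the parental types, so the F1 was + + / vi z.
The recombinant classes are + z and vi +: 63 + 47 = 110.
Recombination frequency = 110/400 = 0.2750 ≈ 27.5%, i.e. 27.5 centimorgans.

27.5 centimorgans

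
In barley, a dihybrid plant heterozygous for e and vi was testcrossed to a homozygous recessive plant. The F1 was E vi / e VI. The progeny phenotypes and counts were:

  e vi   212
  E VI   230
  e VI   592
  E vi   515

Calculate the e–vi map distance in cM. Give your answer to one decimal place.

28.5 cM

The recombinant classes are E VI and e vi: 230 + 212 = 442.
Recombination frequency = 442/1549 = 0.2853 ≈ 28.5%, i.e. 28.5 cM.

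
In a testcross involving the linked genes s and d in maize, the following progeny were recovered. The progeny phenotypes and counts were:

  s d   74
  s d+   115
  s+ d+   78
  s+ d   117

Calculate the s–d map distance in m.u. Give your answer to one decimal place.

39.6 m.u.

The two most frequent classes, s+ d (117) and s d+ (115), are the parental types, so the F1 was s+ d / s d+.
The recombinant classes are s+ d+ and s d: 78 + 74 = 152.
Recombination frequency = 152/384 = 0.3958 ≈ 39.6%, i.e. 39.6 m.u.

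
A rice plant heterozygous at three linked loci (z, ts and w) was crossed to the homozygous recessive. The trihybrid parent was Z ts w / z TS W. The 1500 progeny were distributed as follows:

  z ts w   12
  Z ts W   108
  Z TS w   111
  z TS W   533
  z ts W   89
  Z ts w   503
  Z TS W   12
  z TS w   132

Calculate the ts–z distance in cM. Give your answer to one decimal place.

14.9 cM

The two rarest classes, z ts w and Z TS W, are the double crossovers. Comparing them with the parentals, only the z allele has switched, so z is the middle locus and the order is ts – z – w.
Crossovers in the ts–z interval produce the single-crossover classes Z TS w and z ts W (111 + 89 = 200) plus the double crossovers (24).
RF(ts–z) = (200 + 24) / 1500 = 224/1500 = 0.1493 → 14.9 cM.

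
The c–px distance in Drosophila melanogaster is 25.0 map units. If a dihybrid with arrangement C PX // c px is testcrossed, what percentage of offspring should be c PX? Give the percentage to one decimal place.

A map distance of 25.0 map units corresponds to a recombination frequency of 0.250.
The F1 is C PX / c px, so c PX is a recombinant gamete class with expected frequency r/2 = 0.250/2 = 0.1250.
That is 0.1250 = 12.5% of the progeny.

12.5%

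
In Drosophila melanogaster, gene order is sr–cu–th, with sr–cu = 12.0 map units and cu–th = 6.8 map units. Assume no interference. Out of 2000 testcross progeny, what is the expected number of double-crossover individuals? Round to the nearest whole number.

Map distances give recombination frequencies of 0.120 and 0.068 for the two intervals.
With no interference, expected double-crossover frequency = 0.120 × 0.068 = 0.00816.
Expected number = 0.00816 × 2000 = 16.32 ≈ 16.

16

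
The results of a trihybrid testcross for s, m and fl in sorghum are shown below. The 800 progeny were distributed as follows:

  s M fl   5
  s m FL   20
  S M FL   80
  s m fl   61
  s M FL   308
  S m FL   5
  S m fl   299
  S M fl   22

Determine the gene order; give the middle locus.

The two most frequent reciprocal classes, s M FL and S m fl, are the parental types, so the F1 was s M FL / S m fl.
The two rarest classes, s M fl and S m FL, are the double crossovers. Comparing them with the parentals, only the fl allele has switched, so fl is the middle locus and the order is s – fl – m.

fl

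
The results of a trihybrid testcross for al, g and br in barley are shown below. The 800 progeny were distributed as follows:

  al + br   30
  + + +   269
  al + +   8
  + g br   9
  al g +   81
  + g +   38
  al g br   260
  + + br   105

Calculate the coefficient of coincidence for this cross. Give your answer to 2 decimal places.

The two most frequent reciprocal classes, al g br and + + +, are the parental types, so the F1 was al g br / + + +.
The two rarest classes, + g br and al + +, are the double crossovers. Comparing them with the parentals, only the al allele has switched, so al is the middle locus and the order is br – al – g.
br–al: (186 + 17)/800 = 0.2537; al–g: (68 + 17)/800 = 0.1062.
Expected DCO frequency = 0.2537 × 0.1062 ≈ 0.02694; observed = 17/800 ≈ 0.02125.
Coefficient of coincidence = 0.02125/0.02694 ≈ 0.79.

0.79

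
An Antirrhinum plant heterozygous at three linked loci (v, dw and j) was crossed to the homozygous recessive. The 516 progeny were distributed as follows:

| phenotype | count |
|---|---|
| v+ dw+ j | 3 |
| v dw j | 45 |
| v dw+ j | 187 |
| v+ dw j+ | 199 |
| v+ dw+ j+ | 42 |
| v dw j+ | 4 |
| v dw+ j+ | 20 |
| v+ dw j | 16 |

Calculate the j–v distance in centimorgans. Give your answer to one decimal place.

8.3 centimorgans

The two most frequent reciprocal classes, v dw+ j and v+ dw j+, are the parental types, so the F1 was v dw+ j / v+ dw j+.
The two rarest classes, v+ dw+ j and v dw j+, are the double crossovers. Comparing them with the parentals, only the v allele has switched, so v is the middle locus and the order is j – v – dw.
Crossovers in the j–v interval produce the single-crossover classes v dw+ j+ and v+ dw j (20 + 16 = 36) plus the double crossovers (7).
RF(j–v) = (36 + 7) / 516 = 43/516 = 0.0833 → 8.3 centimorgans.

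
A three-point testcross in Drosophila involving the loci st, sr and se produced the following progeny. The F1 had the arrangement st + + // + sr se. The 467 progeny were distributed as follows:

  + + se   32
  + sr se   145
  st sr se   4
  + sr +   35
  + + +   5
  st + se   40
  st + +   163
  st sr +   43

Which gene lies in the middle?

st

The two rarest classes, + + + and st sr se, are the double crossovers. Comparing them with the parentals, only the st allele has switched, so st is the middle locus and the order is sr – st – se.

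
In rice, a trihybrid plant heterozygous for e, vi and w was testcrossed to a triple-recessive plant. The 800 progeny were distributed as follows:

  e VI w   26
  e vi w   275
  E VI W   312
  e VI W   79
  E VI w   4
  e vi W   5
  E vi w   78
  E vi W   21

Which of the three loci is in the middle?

w

The two most frequent reciprocal classes, e vi w and E VI W, are the parental types, so the F1 was e vi w / E VI W.
The two rarest classes, e vi W and E VI w, are the double crossovers. Comparing them with the parentals, only the w allele has switched, so w is the middle locus and the order is vi – w – e.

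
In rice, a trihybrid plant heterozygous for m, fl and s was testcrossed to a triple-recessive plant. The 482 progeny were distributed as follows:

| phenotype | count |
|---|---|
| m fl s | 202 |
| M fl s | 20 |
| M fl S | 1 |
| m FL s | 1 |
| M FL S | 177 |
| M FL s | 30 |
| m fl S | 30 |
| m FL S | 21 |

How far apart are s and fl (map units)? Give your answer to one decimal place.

The two most frequent reciprocal classes, m fl s and M FL S, are the parental types, so the F1 was m fl s / M FL S.
The two rarest classes, m FL s and M fl S, are the double crossovers. Comparing them with the parentals, only the fl allele has switched, so fl is the middle locus and the order is m – fl – s.
Crossovers in the fl–s interval produce the single-crossover classes m fl S and M FL s (30 + 30 = 60) plus the double crossovers (2).
RF(fl–s) = (60 + 2) / 482 = 62/482 = 0.1286 → 12.9 map units.

12.9 map units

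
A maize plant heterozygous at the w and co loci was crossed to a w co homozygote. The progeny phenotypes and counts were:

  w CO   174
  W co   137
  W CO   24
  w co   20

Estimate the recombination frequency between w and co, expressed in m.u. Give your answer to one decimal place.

The two most frequent classes, W co (137) and w CO (174), are the parental types, so the F1 was W co / w CO.
The recombinant classes are W CO and w co: 24 + 20 = 44.
Recombination frequency = 44/355 = 0.1239 ≈ 12.4%, i.e. 12.4 m.u.

12.4 m.u.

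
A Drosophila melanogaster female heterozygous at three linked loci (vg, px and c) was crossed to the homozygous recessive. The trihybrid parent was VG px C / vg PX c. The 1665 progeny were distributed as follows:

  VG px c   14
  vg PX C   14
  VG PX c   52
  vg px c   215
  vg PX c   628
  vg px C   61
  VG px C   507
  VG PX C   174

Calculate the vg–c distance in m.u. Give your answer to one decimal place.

8.5 m.u.

The two rarest classes, VG px c and vg PX C, are the double crossovers. Comparing them with the parentals, only the c allele has switched, so c is the middle locus and the order is vg – c – px.
Crossovers in the vg–c interval produce the single-crossover classes vg px C and VG PX c (61 + 52 = 113) plus the double crossovers (28).
RF(vg–c) = (113 + 28) / 1665 = 141/1665 = 0.0847 → 8.5 m.u.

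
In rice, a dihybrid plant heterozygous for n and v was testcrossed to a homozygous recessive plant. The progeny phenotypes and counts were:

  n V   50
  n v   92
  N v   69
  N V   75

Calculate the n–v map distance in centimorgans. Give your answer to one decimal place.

41.6 centimorgans

The two most frequent classes, N V (75) and n v (92), are the parental types, so the F1 was N V / n v.
The recombinant classes are N v and n V: 69 + 50 = 119.
Recombination frequency = 119/286 = 0.4161 ≈ 41.6%, i.e. 41.6 centimorgans.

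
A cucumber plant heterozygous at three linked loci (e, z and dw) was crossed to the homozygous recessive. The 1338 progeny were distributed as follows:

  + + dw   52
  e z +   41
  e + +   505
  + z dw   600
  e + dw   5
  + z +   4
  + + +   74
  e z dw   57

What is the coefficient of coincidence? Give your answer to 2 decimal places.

The two most frequent reciprocal classes, e + + and + z dw, are the parental types, so the F1 was e + + / + z dw.
The two rarest classes, e + dw and + z +, are the double crossovers. Comparing them with the parentals, only the dw allele has switched, so dw is the middle locus and the order is e – dw – z.
e–dw: (131 + 9)/1338 = 0.1046; dw–z: (93 + 9)/1338 = 0.0762.
Expected DCO frequency = 0.1046 × 0.0762 ≈ 0.00797; observed = 9/1338 ≈ 0.00673.
Coefficient of coincidence = 0.00673/0.00797 ≈ 0.84.

0.84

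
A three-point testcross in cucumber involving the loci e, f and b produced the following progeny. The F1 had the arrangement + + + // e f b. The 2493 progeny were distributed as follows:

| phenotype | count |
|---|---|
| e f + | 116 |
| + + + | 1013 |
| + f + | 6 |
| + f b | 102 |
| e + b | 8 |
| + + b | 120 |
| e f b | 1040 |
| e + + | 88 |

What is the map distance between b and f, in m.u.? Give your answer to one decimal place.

10.0 m.u.

The two rarest classes, + f + and e + b, are the double crossovers. Comparing them with the parentals, only the f allele has switched, so f is the middle locus and the order is b – f – e.
Crossovers in the b–f interval produce the single-crossover classes + + b and e f + (120 + 116 = 236) plus the double crossovers (14).
RF(b–f) = (236 + 14) / 2493 = 250/2493 = 0.1003 → 10.0 m.u.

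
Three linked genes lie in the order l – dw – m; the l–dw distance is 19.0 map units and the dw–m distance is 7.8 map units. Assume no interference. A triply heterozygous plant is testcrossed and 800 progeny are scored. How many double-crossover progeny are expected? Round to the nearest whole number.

Map distances give recombination frequencies of 0.190 and 0.078 for the two intervals.
With no interference, expected double-crossover frequency = 0.190 × 0.078 = 0.01482.
Expected number = 0.01482 × 800 = 11.86 ≈ 12.

12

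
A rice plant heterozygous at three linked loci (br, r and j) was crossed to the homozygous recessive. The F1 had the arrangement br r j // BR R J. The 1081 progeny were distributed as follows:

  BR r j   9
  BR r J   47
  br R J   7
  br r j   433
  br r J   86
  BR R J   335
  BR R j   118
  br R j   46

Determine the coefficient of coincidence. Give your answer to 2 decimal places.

The two rarest classes, BR r j and br R J, are the double crossovers. Comparing them with the parentals, only the br allele has switched, so br is the middle locus and the order is r – br – j.
r–br: (93 + 16)/1081 = 0.1008; br–j: (204 + 16)/1081 = 0.2035.
Expected DCO frequency = 0.1008 × 0.2035 ≈ 0.02051; observed = 16/1081 ≈ 0.01480.
Coefficient of coincidence = 0.01480/0.02051 ≈ 0.72.

0.72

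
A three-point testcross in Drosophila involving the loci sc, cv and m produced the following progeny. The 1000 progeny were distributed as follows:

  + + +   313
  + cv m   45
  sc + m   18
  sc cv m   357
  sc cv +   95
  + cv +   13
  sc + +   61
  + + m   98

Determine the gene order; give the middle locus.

The two most frequent reciprocal classes, sc cv m and + + +, are the parental types, so the F1 was sc cv m / + + +.
The two rarest classes, sc + m and + cv +, are the double crossovers. Comparing them with the parentals, only the cv allele has switched, so cv is the middle locus and the order is m – cv – sc.

cv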